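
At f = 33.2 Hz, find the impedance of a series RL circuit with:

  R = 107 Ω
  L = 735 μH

Step 1 — Angular frequency: ω = 2π·f = 2π·33.2 = 208.6 rad/s.
Step 2 — Component impedances:
  R: Z = R = 107 Ω
  L: Z = jωL = j·208.6·0.000735 = 0 + j0.1533 Ω
Step 3 — Series combination: Z_total = R + L = 107 + j0.1533 Ω = 107∠0.1° Ω.

Z = 107 + j0.1533 Ω = 107∠0.1° Ω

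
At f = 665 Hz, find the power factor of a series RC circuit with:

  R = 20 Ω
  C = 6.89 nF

Step 1 — Angular frequency: ω = 2π·f = 2π·665 = 4178 rad/s.
Step 2 — Component impedances:
  R: Z = R = 20 Ω
  C: Z = 1/(jωC) = -j/(ω·C) = 0 - j3.474e+04 Ω
Step 3 — Series combination: Z_total = R + C = 20 - j3.474e+04 Ω = 3.474e+04∠-90.0° Ω.
Step 4 — Power factor: PF = cos(φ) = Re(Z)/|Z| = 20/34736 = 0.0005758.
Step 5 — Type: Im(Z) = -3.474e+04 ⇒ leading (phase φ = -90.0°).

PF = 0.0005758 (leading, φ = -90.0°)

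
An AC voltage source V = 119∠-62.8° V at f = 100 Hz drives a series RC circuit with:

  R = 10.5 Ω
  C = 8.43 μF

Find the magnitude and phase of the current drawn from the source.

Step 1 — Angular frequency: ω = 2π·f = 2π·100 = 628.3 rad/s.
Step 2 — Component impedances:
  R: Z = R = 10.5 Ω
  C: Z = 1/(jωC) = -j/(ω·C) = 0 - j188.8 Ω
Step 3 — Series combination: Z_total = R + C = 10.5 - j188.8 Ω = 189.1∠-86.8° Ω.
Step 4 — Source phasor: V = 119∠-62.8° V = 54.39 - j105.8 V.
Step 5 — Ohm's law: I = V / Z_total = (54.39 - j105.8) / (10.5 - j188.8) = 0.5749 + j0.2561 A.
Step 6 — Convert to polar: |I| = 0.6293 A, ∠I = 24.0°.

I = 0.6293∠24.0° A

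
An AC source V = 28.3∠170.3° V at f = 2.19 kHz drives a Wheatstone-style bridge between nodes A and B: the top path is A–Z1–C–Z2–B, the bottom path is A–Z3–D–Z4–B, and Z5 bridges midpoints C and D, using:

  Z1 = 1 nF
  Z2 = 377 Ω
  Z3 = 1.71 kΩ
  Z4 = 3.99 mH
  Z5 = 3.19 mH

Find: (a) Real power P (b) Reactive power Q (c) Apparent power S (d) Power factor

Step 1 — Angular frequency: ω = 2π·f = 2π·2190 = 1.376e+04 rad/s.
Step 2 — Component impedances:
  Z1: Z = 1/(jωC) = -j/(ω·C) = 0 - j7.267e+04 Ω
  Z2: Z = R = 377 Ω
  Z3: Z = R = 1710 Ω
  Z4: Z = jωL = j·1.376e+04·0.00399 = 0 + j54.9 Ω
  Z5: Z = jωL = j·1.376e+04·0.00319 = 0 + j43.89 Ω
Step 3 — Bridge requires nodal analysis (the Z5 bridge couples midpoints C and D, so the two paths cannot be reduced to a simple series/parallel combination). Setting node B to ground and injecting 1 A at node A, the 3-node admittance system at A, C, D solves to V_A = Z_AB = 1717 + j12.98 Ω = 1717∠0.4° Ω.
Step 4 — Source phasor: V = 28.3∠170.3° V = -27.9 + j4.768 V.
Step 5 — Current: I = V / Z = -0.01623 + j0.0029 A = 0.01649∠169.9° A.
Step 6 — Complex power: S = V·I* = 0.4665 + j0.003529 VA.
Step 7 — Real power: P = Re(S) = 0.4665 W.
Step 8 — Reactive power: Q = Im(S) = 0.003529 VAR.
Step 9 — Apparent power: |S| = 0.4665 VA.
Step 10 — Power factor: PF = P/|S| = 1 (lagging).

(a) P = 0.4665 W  (b) Q = 0.003529 VAR  (c) S = 0.4665 VA  (d) PF = 1 (lagging)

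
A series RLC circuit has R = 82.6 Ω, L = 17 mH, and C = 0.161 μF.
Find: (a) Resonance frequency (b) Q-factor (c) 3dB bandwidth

Step 1 — Resonance: ω₀ = 1/√(LC) = 1/√(0.017·1.61e-07) = 1.911e+04 rad/s.
Step 2 — f₀ = ω₀/(2π) = 3042 Hz.
Step 3 — Series Q: Q = ω₀L/R = 1.911e+04·0.017/82.6 = 3.934.
Step 4 — Bandwidth: Δω = ω₀/Q = 4859 rad/s; BW = Δω/(2π) = 773.3 Hz.

(a) f₀ = 3042 Hz  (b) Q = 3.934  (c) BW = 773.3 Hz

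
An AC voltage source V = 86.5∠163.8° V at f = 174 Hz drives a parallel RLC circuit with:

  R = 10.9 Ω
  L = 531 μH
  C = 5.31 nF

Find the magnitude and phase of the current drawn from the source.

Step 1 — Angular frequency: ω = 2π·f = 2π·174 = 1093 rad/s.
Step 2 — Component impedances:
  R: Z = R = 10.9 Ω
  L: Z = jωL = j·1093·0.000531 = 0 + j0.5805 Ω
  C: Z = 1/(jωC) = -j/(ω·C) = 0 - j1.723e+05 Ω
Step 3 — Parallel combination: 1/Z_total = 1/R + 1/L + 1/C; Z_total = 0.03083 + j0.5789 Ω = 0.5797∠87.0° Ω.
Step 4 — Source phasor: V = 86.5∠163.8° V = -83.07 + j24.13 V.
Step 5 — Ohm's law: I = V / Z_total = (-83.07 + j24.13) / (0.03083 + j0.5789) = 33.95 + j145.3 A.
Step 6 — Convert to polar: |I| = 149.2 A, ∠I = 76.8°.

I = 149.2∠76.8° A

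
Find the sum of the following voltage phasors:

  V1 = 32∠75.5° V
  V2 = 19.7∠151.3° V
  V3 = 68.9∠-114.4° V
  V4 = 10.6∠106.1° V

Step 1 — Convert each phasor to rectangular form:
  V1 = 32·(cos(75.5°) + j·sin(75.5°)) = 8.012 + j30.98 V
  V2 = 19.7·(cos(151.3°) + j·sin(151.3°)) = -17.28 + j9.46 V
  V3 = 68.9·(cos(-114.4°) + j·sin(-114.4°)) = -28.46 - j62.75 V
  V4 = 10.6·(cos(106.1°) + j·sin(106.1°)) = -2.94 + j10.18 V
Step 2 — Sum components: V_total = -40.67 - j12.12 V.
Step 3 — Convert to polar: |V_total| = 42.44 V, ∠V_total = -163.4°.

V_total = 42.44∠-163.4° V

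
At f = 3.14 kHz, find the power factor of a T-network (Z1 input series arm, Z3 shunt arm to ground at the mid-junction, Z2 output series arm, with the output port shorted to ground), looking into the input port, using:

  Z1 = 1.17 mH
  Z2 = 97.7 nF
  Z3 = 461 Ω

Step 1 — Angular frequency: ω = 2π·f = 2π·3140 = 1.973e+04 rad/s.
Step 2 — Component impedances:
  Z1: Z = jωL = j·1.973e+04·0.00117 = 0 + j23.08 Ω
  Z2: Z = 1/(jωC) = -j/(ω·C) = 0 - j518.8 Ω
  Z3: Z = R = 461 Ω
Step 3 — With the output port shorted to ground, the output series arm Z2 runs from the junction to ground; the shunt arm Z3 also runs from the junction to ground. They appear in parallel: Z3 || Z2 = 257.6 - j228.9 Ω.
Step 4 — Series with input arm Z1: Z_in = Z1 + (Z3 || Z2) = 257.6 - j205.8 Ω = 329.7∠-38.6° Ω.
Step 5 — Power factor: PF = cos(φ) = Re(Z)/|Z| = 257.6/329.7 = 0.7813.
Step 6 — Type: Im(Z) = -205.8 ⇒ leading (phase φ = -38.6°).

PF = 0.7813 (leading, φ = -38.6°)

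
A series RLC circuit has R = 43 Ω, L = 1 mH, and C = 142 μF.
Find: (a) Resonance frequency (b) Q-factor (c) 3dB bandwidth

Step 1 — Resonance: ω₀ = 1/√(LC) = 1/√(0.001·0.000142) = 2654 rad/s.
Step 2 — f₀ = ω₀/(2π) = 422.4 Hz.
Step 3 — Series Q: Q = ω₀L/R = 2654·0.001/43 = 0.06171.
Step 4 — Bandwidth: Δω = ω₀/Q = 4.3e+04 rad/s; BW = Δω/(2π) = 6844 Hz.

(a) f₀ = 422.4 Hz  (b) Q = 0.06171  (c) BW = 6844 Hz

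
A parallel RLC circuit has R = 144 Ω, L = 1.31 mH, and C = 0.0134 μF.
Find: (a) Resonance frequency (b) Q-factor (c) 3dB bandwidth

Step 1 — Resonance: ω₀ = 1/√(LC) = 1/√(0.00131·1.34e-08) = 2.387e+05 rad/s.
Step 2 — f₀ = ω₀/(2π) = 3.799e+04 Hz.
Step 3 — Parallel Q: Q = R/(ω₀L) = 144/(2.387e+05·0.00131) = 0.4606.
Step 4 — Bandwidth: Δω = ω₀/Q = 5.182e+05 rad/s; BW = Δω/(2π) = 8.248e+04 Hz.

(a) f₀ = 3.799e+04 Hz  (b) Q = 0.4606  (c) BW = 8.248e+04 Hz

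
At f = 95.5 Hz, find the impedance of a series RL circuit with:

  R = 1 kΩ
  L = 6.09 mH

Step 1 — Angular frequency: ω = 2π·f = 2π·95.5 = 600 rad/s.
Step 2 — Component impedances:
  R: Z = R = 1000 Ω
  L: Z = jωL = j·600·0.00609 = 0 + j3.654 Ω
Step 3 — Series combination: Z_total = R + L = 1000 + j3.654 Ω = 1000∠0.2° Ω.

Z = 1000 + j3.654 Ω = 1000∠0.2° Ω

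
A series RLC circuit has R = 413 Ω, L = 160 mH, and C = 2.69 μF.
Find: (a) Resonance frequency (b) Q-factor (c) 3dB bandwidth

Step 1 — Resonance: ω₀ = 1/√(LC) = 1/√(0.16·2.69e-06) = 1524 rad/s.
Step 2 — f₀ = ω₀/(2π) = 242.6 Hz.
Step 3 — Series Q: Q = ω₀L/R = 1524·0.16/413 = 0.5905.
Step 4 — Bandwidth: Δω = ω₀/Q = 2581 rad/s; BW = Δω/(2π) = 410.8 Hz.

(a) f₀ = 242.6 Hz  (b) Q = 0.5905  (c) BW = 410.8 Hz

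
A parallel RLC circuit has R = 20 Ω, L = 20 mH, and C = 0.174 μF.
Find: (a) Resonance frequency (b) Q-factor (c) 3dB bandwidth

Step 1 — Resonance: ω₀ = 1/√(LC) = 1/√(0.02·1.74e-07) = 1.695e+04 rad/s.
Step 2 — f₀ = ω₀/(2π) = 2698 Hz.
Step 3 — Parallel Q: Q = R/(ω₀L) = 20/(1.695e+04·0.02) = 0.05899.
Step 4 — Bandwidth: Δω = ω₀/Q = 2.874e+05 rad/s; BW = Δω/(2π) = 4.573e+04 Hz.

(a) f₀ = 2698 Hz  (b) Q = 0.05899  (c) BW = 4.573e+04 Hz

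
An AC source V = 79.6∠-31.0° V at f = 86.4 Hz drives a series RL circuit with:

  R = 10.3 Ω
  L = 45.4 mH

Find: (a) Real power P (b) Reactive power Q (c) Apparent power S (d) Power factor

Step 1 — Angular frequency: ω = 2π·f = 2π·86.4 = 542.9 rad/s.
Step 2 — Component impedances:
  R: Z = R = 10.3 Ω
  L: Z = jωL = j·542.9·0.0454 = 0 + j24.65 Ω
Step 3 — Series combination: Z_total = R + L = 10.3 + j24.65 Ω = 26.71∠67.3° Ω.
Step 4 — Source phasor: V = 79.6∠-31.0° V = 68.23 - j41 V.
Step 5 — Current: I = V / Z = -0.4312 - j2.949 A = 2.98∠-98.3° A.
Step 6 — Complex power: S = V·I* = 91.46 + j218.9 VA.
Step 7 — Real power: P = Re(S) = 91.46 W.
Step 8 — Reactive power: Q = Im(S) = 218.9 VAR.
Step 9 — Apparent power: |S| = 237.2 VA.
Step 10 — Power factor: PF = P/|S| = 0.3856 (lagging).

(a) P = 91.46 W  (b) Q = 218.9 VAR  (c) S = 237.2 VA  (d) PF = 0.3856 (lagging)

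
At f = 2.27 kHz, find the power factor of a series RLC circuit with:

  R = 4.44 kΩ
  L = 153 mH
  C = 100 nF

Step 1 — Angular frequency: ω = 2π·f = 2π·2270 = 1.426e+04 rad/s.
Step 2 — Component impedances:
  R: Z = R = 4440 Ω
  L: Z = jωL = j·1.426e+04·0.153 = 0 + j2182 Ω
  C: Z = 1/(jωC) = -j/(ω·C) = 0 - j701.1 Ω
Step 3 — Series combination: Z_total = R + L + C = 4440 + j1481 Ω = 4681∠18.4° Ω.
Step 4 — Power factor: PF = cos(φ) = Re(Z)/|Z| = 4440/4680.5 = 0.9486.
Step 5 — Type: Im(Z) = 1481 ⇒ lagging (phase φ = 18.4°).

PF = 0.9486 (lagging, φ = 18.4°)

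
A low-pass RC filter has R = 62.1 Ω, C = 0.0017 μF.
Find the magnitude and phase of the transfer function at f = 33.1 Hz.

Step 1 — Angular frequency: ω = 2π·33.1 = 208 rad/s.
Step 2 — Transfer function: H(jω) = 1/(1 + jωRC).
Step 3 — Denominator: 1 + jωRC = 1 + j·208·62.1·1.7e-09 = 1 + j2.196e-05.
Step 4 — H = 1 - j2.196e-05.
Step 5 — Magnitude: |H| = 1 (-0.0 dB); phase: φ = -0.0°.

|H| = 1 (-0.0 dB), φ = -0.0°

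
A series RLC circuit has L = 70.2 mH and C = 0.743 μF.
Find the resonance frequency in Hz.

Step 1 — Resonance condition Im(Z)=0 gives ω₀ = 1/√(LC).
Step 2 — ω₀ = 1/√(0.0702·7.43e-07) = 4379 rad/s.
Step 3 — f₀ = ω₀/(2π) = 696.9 Hz.

f₀ = 696.9 Hz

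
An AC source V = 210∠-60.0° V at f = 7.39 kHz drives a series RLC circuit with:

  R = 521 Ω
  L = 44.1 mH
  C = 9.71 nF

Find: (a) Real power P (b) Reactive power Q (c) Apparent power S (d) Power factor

Step 1 — Angular frequency: ω = 2π·f = 2π·7390 = 4.643e+04 rad/s.
Step 2 — Component impedances:
  R: Z = R = 521 Ω
  L: Z = jωL = j·4.643e+04·0.0441 = 0 + j2048 Ω
  C: Z = 1/(jωC) = -j/(ω·C) = 0 - j2218 Ω
Step 3 — Series combination: Z_total = R + L + C = 521 - j170.3 Ω = 548.1∠-18.1° Ω.
Step 4 — Source phasor: V = 210∠-60.0° V = 105 - j181.9 V.
Step 5 — Current: I = V / Z = 0.2852 - j0.2559 A = 0.3831∠-41.9° A.
Step 6 — Complex power: S = V·I* = 76.47 - j25 VA.
Step 7 — Real power: P = Re(S) = 76.47 W.
Step 8 — Reactive power: Q = Im(S) = -25 VAR.
Step 9 — Apparent power: |S| = 80.46 VA.
Step 10 — Power factor: PF = P/|S| = 0.9505 (leading).

(a) P = 76.47 W  (b) Q = -25 VAR  (c) S = 80.46 VA  (d) PF = 0.9505 (leading)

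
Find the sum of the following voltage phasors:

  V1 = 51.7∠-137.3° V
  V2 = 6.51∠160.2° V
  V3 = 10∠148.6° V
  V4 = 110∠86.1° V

Step 1 — Convert each phasor to rectangular form:
  V1 = 51.7·(cos(-137.3°) + j·sin(-137.3°)) = -38 - j35.06 V
  V2 = 6.51·(cos(160.2°) + j·sin(160.2°)) = -6.125 + j2.205 V
  V3 = 10·(cos(148.6°) + j·sin(148.6°)) = -8.536 + j5.21 V
  V4 = 110·(cos(86.1°) + j·sin(86.1°)) = 7.482 + j109.7 V
Step 2 — Sum components: V_total = -45.17 + j82.1 V.
Step 3 — Convert to polar: |V_total| = 93.71 V, ∠V_total = 118.8°.

V_total = 93.71∠118.8° V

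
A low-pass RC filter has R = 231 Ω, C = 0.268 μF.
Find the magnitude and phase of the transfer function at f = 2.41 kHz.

Step 1 — Angular frequency: ω = 2π·2410 = 1.514e+04 rad/s.
Step 2 — Transfer function: H(jω) = 1/(1 + jωRC).
Step 3 — Denominator: 1 + jωRC = 1 + j·1.514e+04·231·2.68e-07 = 1 + j0.9374.
Step 4 — H = 0.5323 - j0.499.
Step 5 — Magnitude: |H| = 0.7296 (-2.7 dB); phase: φ = -43.2°.

|H| = 0.7296 (-2.7 dB), φ = -43.2°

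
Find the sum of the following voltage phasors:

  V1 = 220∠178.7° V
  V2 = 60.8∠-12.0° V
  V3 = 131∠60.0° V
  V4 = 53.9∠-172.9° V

Step 1 — Convert each phasor to rectangular form:
  V1 = 220·(cos(178.7°) + j·sin(178.7°)) = -219.9 + j4.991 V
  V2 = 60.8·(cos(-12.0°) + j·sin(-12.0°)) = 59.47 - j12.64 V
  V3 = 131·(cos(60.0°) + j·sin(60.0°)) = 65.5 + j113.4 V
  V4 = 53.9·(cos(-172.9°) + j·sin(-172.9°)) = -53.49 - j6.662 V
Step 2 — Sum components: V_total = -148.5 + j99.14 V.
Step 3 — Convert to polar: |V_total| = 178.5 V, ∠V_total = 146.3°.

V_total = 178.5∠146.3° V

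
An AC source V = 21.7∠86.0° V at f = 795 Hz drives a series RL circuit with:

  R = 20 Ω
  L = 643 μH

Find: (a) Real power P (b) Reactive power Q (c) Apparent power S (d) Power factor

Step 1 — Angular frequency: ω = 2π·f = 2π·795 = 4995 rad/s.
Step 2 — Component impedances:
  R: Z = R = 20 Ω
  L: Z = jωL = j·4995·0.000643 = 0 + j3.212 Ω
Step 3 — Series combination: Z_total = R + L = 20 + j3.212 Ω = 20.26∠9.1° Ω.
Step 4 — Source phasor: V = 21.7∠86.0° V = 1.514 + j21.65 V.
Step 5 — Current: I = V / Z = 0.2432 + j1.043 A = 1.071∠76.9° A.
Step 6 — Complex power: S = V·I* = 22.95 + j3.686 VA.
Step 7 — Real power: P = Re(S) = 22.95 W.
Step 8 — Reactive power: Q = Im(S) = 3.686 VAR.
Step 9 — Apparent power: |S| = 23.25 VA.
Step 10 — Power factor: PF = P/|S| = 0.9873 (lagging).

(a) P = 22.95 W  (b) Q = 3.686 VAR  (c) S = 23.25 VA  (d) PF = 0.9873 (lagging)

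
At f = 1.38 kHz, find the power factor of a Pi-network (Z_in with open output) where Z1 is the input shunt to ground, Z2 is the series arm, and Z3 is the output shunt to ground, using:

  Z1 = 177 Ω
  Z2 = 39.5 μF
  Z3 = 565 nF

Step 1 — Angular frequency: ω = 2π·f = 2π·1380 = 8671 rad/s.
Step 2 — Component impedances:
  Z1: Z = R = 177 Ω
  Z2: Z = 1/(jωC) = -j/(ω·C) = 0 - j2.92 Ω
  Z3: Z = 1/(jωC) = -j/(ω·C) = 0 - j204.1 Ω
Step 3 — With open output, the series arm Z2 and the output shunt Z3 appear in series to ground: Z2 + Z3 = 0 - j207 Ω.
Step 4 — Parallel with input shunt Z1: Z_in = Z1 || (Z2 + Z3) = 102.3 - j87.42 Ω = 134.5∠-40.5° Ω.
Step 5 — Power factor: PF = cos(φ) = Re(Z)/|Z| = 102.26/134.54 = 0.7601.
Step 6 — Type: Im(Z) = -87.42 ⇒ leading (phase φ = -40.5°).

PF = 0.7601 (leading, φ = -40.5°)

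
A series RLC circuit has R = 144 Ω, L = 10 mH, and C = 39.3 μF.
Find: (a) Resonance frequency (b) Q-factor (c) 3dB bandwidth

Step 1 — Resonance: ω₀ = 1/√(LC) = 1/√(0.01·3.93e-05) = 1595 rad/s.
Step 2 — f₀ = ω₀/(2π) = 253.9 Hz.
Step 3 — Series Q: Q = ω₀L/R = 1595·0.01/144 = 0.1108.
Step 4 — Bandwidth: Δω = ω₀/Q = 1.44e+04 rad/s; BW = Δω/(2π) = 2292 Hz.

(a) f₀ = 253.9 Hz  (b) Q = 0.1108  (c) BW = 2292 Hz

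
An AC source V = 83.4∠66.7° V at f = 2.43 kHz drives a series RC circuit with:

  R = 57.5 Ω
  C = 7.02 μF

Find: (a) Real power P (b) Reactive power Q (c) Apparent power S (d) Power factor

Step 1 — Angular frequency: ω = 2π·f = 2π·2430 = 1.527e+04 rad/s.
Step 2 — Component impedances:
  R: Z = R = 57.5 Ω
  C: Z = 1/(jωC) = -j/(ω·C) = 0 - j9.33 Ω
Step 3 — Series combination: Z_total = R + C = 57.5 - j9.33 Ω = 58.25∠-9.2° Ω.
Step 4 — Source phasor: V = 83.4∠66.7° V = 32.99 + j76.6 V.
Step 5 — Current: I = V / Z = 0.3484 + j1.389 A = 1.432∠75.9° A.
Step 6 — Complex power: S = V·I* = 117.9 - j19.12 VA.
Step 7 — Real power: P = Re(S) = 117.9 W.
Step 8 — Reactive power: Q = Im(S) = -19.12 VAR.
Step 9 — Apparent power: |S| = 119.4 VA.
Step 10 — Power factor: PF = P/|S| = 0.9871 (leading).

(a) P = 117.9 W  (b) Q = -19.12 VAR  (c) S = 119.4 VA  (d) PF = 0.9871 (leading)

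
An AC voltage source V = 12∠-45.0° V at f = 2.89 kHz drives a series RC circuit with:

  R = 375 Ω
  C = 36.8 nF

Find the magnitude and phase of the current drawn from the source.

Step 1 — Angular frequency: ω = 2π·f = 2π·2890 = 1.816e+04 rad/s.
Step 2 — Component impedances:
  R: Z = R = 375 Ω
  C: Z = 1/(jωC) = -j/(ω·C) = 0 - j1496 Ω
Step 3 — Series combination: Z_total = R + C = 375 - j1496 Ω = 1543∠-75.9° Ω.
Step 4 — Source phasor: V = 12∠-45.0° V = 8.485 - j8.485 V.
Step 5 — Ohm's law: I = V / Z_total = (8.485 - j8.485) / (375 - j1496) = 0.006672 + j0.003998 A.
Step 6 — Convert to polar: |I| = 0.007778 A, ∠I = 30.9°.

I = 0.007778∠30.9° A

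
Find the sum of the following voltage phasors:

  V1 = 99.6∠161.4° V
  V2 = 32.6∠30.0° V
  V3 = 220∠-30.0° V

Step 1 — Convert each phasor to rectangular form:
  V1 = 99.6·(cos(161.4°) + j·sin(161.4°)) = -94.4 + j31.77 V
  V2 = 32.6·(cos(30.0°) + j·sin(30.0°)) = 28.23 + j16.3 V
  V3 = 220·(cos(-30.0°) + j·sin(-30.0°)) = 190.5 - j110 V
Step 2 — Sum components: V_total = 124.4 - j61.93 V.
Step 3 — Convert to polar: |V_total| = 138.9 V, ∠V_total = -26.5°.

V_total = 138.9∠-26.5° V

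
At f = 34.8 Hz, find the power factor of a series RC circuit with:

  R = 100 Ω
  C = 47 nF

Step 1 — Angular frequency: ω = 2π·f = 2π·34.8 = 218.7 rad/s.
Step 2 — Component impedances:
  R: Z = R = 100 Ω
  C: Z = 1/(jωC) = -j/(ω·C) = 0 - j9.731e+04 Ω
Step 3 — Series combination: Z_total = R + C = 100 - j9.731e+04 Ω = 9.731e+04∠-89.9° Ω.
Step 4 — Power factor: PF = cos(φ) = Re(Z)/|Z| = 100/9.731e+04 = 0.001028.
Step 5 — Type: Im(Z) = -9.731e+04 ⇒ leading (phase φ = -89.9°).

PF = 0.001028 (leading, φ = -89.9°)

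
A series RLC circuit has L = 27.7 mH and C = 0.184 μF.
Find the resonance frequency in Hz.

Step 1 — Resonance condition Im(Z)=0 gives ω₀ = 1/√(LC).
Step 2 — ω₀ = 1/√(0.0277·1.84e-07) = 1.401e+04 rad/s.
Step 3 — f₀ = ω₀/(2π) = 2229 Hz.

f₀ = 2229 Hz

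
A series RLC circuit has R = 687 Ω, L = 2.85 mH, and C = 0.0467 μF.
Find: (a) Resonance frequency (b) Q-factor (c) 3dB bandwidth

Step 1 — Resonance: ω₀ = 1/√(LC) = 1/√(0.00285·4.67e-08) = 8.668e+04 rad/s.
Step 2 — f₀ = ω₀/(2π) = 1.38e+04 Hz.
Step 3 — Series Q: Q = ω₀L/R = 8.668e+04·0.00285/687 = 0.3596.
Step 4 — Bandwidth: Δω = ω₀/Q = 2.411e+05 rad/s; BW = Δω/(2π) = 3.836e+04 Hz.

(a) f₀ = 1.38e+04 Hz  (b) Q = 0.3596  (c) BW = 3.836e+04 Hz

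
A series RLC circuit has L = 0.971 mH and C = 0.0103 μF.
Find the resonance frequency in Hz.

Step 1 — Resonance condition Im(Z)=0 gives ω₀ = 1/√(LC).
Step 2 — ω₀ = 1/√(0.000971·1.03e-08) = 3.162e+05 rad/s.
Step 3 — f₀ = ω₀/(2π) = 5.033e+04 Hz.

f₀ = 5.033e+04 Hz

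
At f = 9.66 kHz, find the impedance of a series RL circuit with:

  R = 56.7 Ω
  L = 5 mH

Step 1 — Angular frequency: ω = 2π·f = 2π·9660 = 6.07e+04 rad/s.
Step 2 — Component impedances:
  R: Z = R = 56.7 Ω
  L: Z = jωL = j·6.07e+04·0.005 = 0 + j303.5 Ω
Step 3 — Series combination: Z_total = R + L = 56.7 + j303.5 Ω = 308.7∠79.4° Ω.

Z = 56.7 + j303.5 Ω = 308.7∠79.4° Ω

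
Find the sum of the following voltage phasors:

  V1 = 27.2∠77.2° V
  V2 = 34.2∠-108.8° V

Step 1 — Convert each phasor to rectangular form:
  V1 = 27.2·(cos(77.2°) + j·sin(77.2°)) = 6.026 + j26.52 V
  V2 = 34.2·(cos(-108.8°) + j·sin(-108.8°)) = -11.02 - j32.38 V
Step 2 — Sum components: V_total = -4.995 - j5.851 V.
Step 3 — Convert to polar: |V_total| = 7.694 V, ∠V_total = -130.5°.

V_total = 7.694∠-130.5° V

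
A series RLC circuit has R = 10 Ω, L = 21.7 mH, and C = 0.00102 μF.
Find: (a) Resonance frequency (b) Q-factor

Step 1 — Resonance condition Im(Z)=0 gives ω₀ = 1/√(LC).
Step 2 — ω₀ = 1/√(0.0217·1.02e-09) = 2.126e+05 rad/s.
Step 3 — f₀ = ω₀/(2π) = 3.383e+04 Hz.
Step 4 — Series Q: Q = ω₀L/R = 2.126e+05·0.0217/10 = 461.2.

(a) f₀ = 3.383e+04 Hz  (b) Q = 461.2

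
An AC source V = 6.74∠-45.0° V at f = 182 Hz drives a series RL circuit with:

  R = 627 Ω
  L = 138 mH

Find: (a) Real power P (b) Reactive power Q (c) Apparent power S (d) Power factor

Step 1 — Angular frequency: ω = 2π·f = 2π·182 = 1144 rad/s.
Step 2 — Component impedances:
  R: Z = R = 627 Ω
  L: Z = jωL = j·1144·0.138 = 0 + j157.8 Ω
Step 3 — Series combination: Z_total = R + L = 627 + j157.8 Ω = 646.6∠14.1° Ω.
Step 4 — Source phasor: V = 6.74∠-45.0° V = 4.766 - j4.766 V.
Step 5 — Current: I = V / Z = 0.005349 - j0.008947 A = 0.01042∠-59.1° A.
Step 6 — Complex power: S = V·I* = 0.06814 + j0.01715 VA.
Step 7 — Real power: P = Re(S) = 0.06814 W.
Step 8 — Reactive power: Q = Im(S) = 0.01715 VAR.
Step 9 — Apparent power: |S| = 0.07026 VA.
Step 10 — Power factor: PF = P/|S| = 0.9698 (lagging).

(a) P = 0.06814 W  (b) Q = 0.01715 VAR  (c) S = 0.07026 VA  (d) PF = 0.9698 (lagging)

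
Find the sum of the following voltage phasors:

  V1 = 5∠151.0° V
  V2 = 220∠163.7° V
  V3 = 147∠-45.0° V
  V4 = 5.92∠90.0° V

Step 1 — Convert each phasor to rectangular form:
  V1 = 5·(cos(151.0°) + j·sin(151.0°)) = -4.373 + j2.424 V
  V2 = 220·(cos(163.7°) + j·sin(163.7°)) = -211.2 + j61.75 V
  V3 = 147·(cos(-45.0°) + j·sin(-45.0°)) = 103.9 - j103.9 V
  V4 = 5.92·(cos(90.0°) + j·sin(90.0°)) = 0 + j5.92 V
Step 2 — Sum components: V_total = -111.6 - j33.85 V.
Step 3 — Convert to polar: |V_total| = 116.6 V, ∠V_total = -163.1°.

V_total = 116.6∠-163.1° V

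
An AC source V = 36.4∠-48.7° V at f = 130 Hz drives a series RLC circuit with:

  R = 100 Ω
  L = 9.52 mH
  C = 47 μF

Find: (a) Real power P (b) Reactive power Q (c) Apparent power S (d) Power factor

Step 1 — Angular frequency: ω = 2π·f = 2π·130 = 816.8 rad/s.
Step 2 — Component impedances:
  R: Z = R = 100 Ω
  L: Z = jωL = j·816.8·0.00952 = 0 + j7.776 Ω
  C: Z = 1/(jωC) = -j/(ω·C) = 0 - j26.05 Ω
Step 3 — Series combination: Z_total = R + L + C = 100 - j18.27 Ω = 101.7∠-10.4° Ω.
Step 4 — Source phasor: V = 36.4∠-48.7° V = 24.02 - j27.35 V.
Step 5 — Current: I = V / Z = 0.2808 - j0.2221 A = 0.3581∠-38.3° A.
Step 6 — Complex power: S = V·I* = 12.82 - j2.343 VA.
Step 7 — Real power: P = Re(S) = 12.82 W.
Step 8 — Reactive power: Q = Im(S) = -2.343 VAR.
Step 9 — Apparent power: |S| = 13.03 VA.
Step 10 — Power factor: PF = P/|S| = 0.9837 (leading).

(a) P = 12.82 W  (b) Q = -2.343 VAR  (c) S = 13.03 VA  (d) PF = 0.9837 (leading)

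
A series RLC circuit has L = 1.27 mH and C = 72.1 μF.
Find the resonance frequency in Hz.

Step 1 — Resonance condition Im(Z)=0 gives ω₀ = 1/√(LC).
Step 2 — ω₀ = 1/√(0.00127·7.21e-05) = 3305 rad/s.
Step 3 — f₀ = ω₀/(2π) = 526 Hz.

f₀ = 526 Hz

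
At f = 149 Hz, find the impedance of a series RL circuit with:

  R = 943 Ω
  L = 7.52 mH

Step 1 — Angular frequency: ω = 2π·f = 2π·149 = 936.2 rad/s.
Step 2 — Component impedances:
  R: Z = R = 943 Ω
  L: Z = jωL = j·936.2·0.00752 = 0 + j7.04 Ω
Step 3 — Series combination: Z_total = R + L = 943 + j7.04 Ω = 943∠0.4° Ω.

Z = 943 + j7.04 Ω = 943∠0.4° Ω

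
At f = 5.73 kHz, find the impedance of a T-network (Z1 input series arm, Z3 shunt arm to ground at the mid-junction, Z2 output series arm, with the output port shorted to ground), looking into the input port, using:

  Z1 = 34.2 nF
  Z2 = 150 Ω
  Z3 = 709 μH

Step 1 — Angular frequency: ω = 2π·f = 2π·5730 = 3.6e+04 rad/s.
Step 2 — Component impedances:
  Z1: Z = 1/(jωC) = -j/(ω·C) = 0 - j812.2 Ω
  Z2: Z = R = 150 Ω
  Z3: Z = jωL = j·3.6e+04·0.000709 = 0 + j25.53 Ω
Step 3 — With the output port shorted to ground, the output series arm Z2 runs from the junction to ground; the shunt arm Z3 also runs from the junction to ground. They appear in parallel: Z3 || Z2 = 4.222 + j24.81 Ω.
Step 4 — Series with input arm Z1: Z_in = Z1 + (Z3 || Z2) = 4.222 - j787.3 Ω = 787.4∠-89.7° Ω.

Z = 4.222 - j787.3 Ω = 787.4∠-89.7° Ω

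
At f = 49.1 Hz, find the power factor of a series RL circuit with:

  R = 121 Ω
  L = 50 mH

Step 1 — Angular frequency: ω = 2π·f = 2π·49.1 = 308.5 rad/s.
Step 2 — Component impedances:
  R: Z = R = 121 Ω
  L: Z = jωL = j·308.5·0.05 = 0 + j15.43 Ω
Step 3 — Series combination: Z_total = R + L = 121 + j15.43 Ω = 122∠7.3° Ω.
Step 4 — Power factor: PF = cos(φ) = Re(Z)/|Z| = 121/121.98 = 0.992.
Step 5 — Type: Im(Z) = 15.43 ⇒ lagging (phase φ = 7.3°).

PF = 0.992 (lagging, φ = 7.3°)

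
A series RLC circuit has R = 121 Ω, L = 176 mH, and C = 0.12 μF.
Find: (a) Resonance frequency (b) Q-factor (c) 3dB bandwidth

Step 1 — Resonance condition Im(Z)=0 gives ω₀ = 1/√(LC).
Step 2 — ω₀ = 1/√(0.176·1.2e-07) = 6881 rad/s.
Step 3 — f₀ = ω₀/(2π) = 1095 Hz.
Step 4 — Series Q: Q = ω₀L/R = 6881·0.176/121 = 10.01.
Step 5 — 3dB bandwidth: Δω = ω₀/Q = 687.5 rad/s; BW = Δω/(2π) = 109.4 Hz.

(a) f₀ = 1095 Hz  (b) Q = 10.01  (c) BW = 109.4 Hz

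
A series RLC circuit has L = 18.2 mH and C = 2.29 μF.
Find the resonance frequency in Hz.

Step 1 — Resonance condition Im(Z)=0 gives ω₀ = 1/√(LC).
Step 2 — ω₀ = 1/√(0.0182·2.29e-06) = 4898 rad/s.
Step 3 — f₀ = ω₀/(2π) = 779.6 Hz.

f₀ = 779.6 Hz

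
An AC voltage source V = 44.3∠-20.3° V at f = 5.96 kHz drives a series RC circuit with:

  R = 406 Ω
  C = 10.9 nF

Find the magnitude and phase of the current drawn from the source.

Step 1 — Angular frequency: ω = 2π·f = 2π·5960 = 3.745e+04 rad/s.
Step 2 — Component impedances:
  R: Z = R = 406 Ω
  C: Z = 1/(jωC) = -j/(ω·C) = 0 - j2450 Ω
Step 3 — Series combination: Z_total = R + C = 406 - j2450 Ω = 2483∠-80.6° Ω.
Step 4 — Source phasor: V = 44.3∠-20.3° V = 41.55 - j15.37 V.
Step 5 — Ohm's law: I = V / Z_total = (41.55 - j15.37) / (406 - j2450) = 0.008841 + j0.01549 A.
Step 6 — Convert to polar: |I| = 0.01784 A, ∠I = 60.3°.

I = 0.01784∠60.3° A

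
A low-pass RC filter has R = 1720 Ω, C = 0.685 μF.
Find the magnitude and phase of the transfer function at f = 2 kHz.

Step 1 — Angular frequency: ω = 2π·2000 = 1.257e+04 rad/s.
Step 2 — Transfer function: H(jω) = 1/(1 + jωRC).
Step 3 — Denominator: 1 + jωRC = 1 + j·1.257e+04·1720·6.85e-07 = 1 + j14.81.
Step 4 — H = 0.004541 - j0.06723.
Step 5 — Magnitude: |H| = 0.06739 (-23.4 dB); phase: φ = -86.1°.

|H| = 0.06739 (-23.4 dB), φ = -86.1°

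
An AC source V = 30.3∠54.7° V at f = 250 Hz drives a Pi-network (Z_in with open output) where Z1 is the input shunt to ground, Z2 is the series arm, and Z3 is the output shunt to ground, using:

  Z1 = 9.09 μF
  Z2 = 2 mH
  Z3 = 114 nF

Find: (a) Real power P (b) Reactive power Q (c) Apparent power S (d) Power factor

Step 1 — Angular frequency: ω = 2π·f = 2π·250 = 1571 rad/s.
Step 2 — Component impedances:
  Z1: Z = 1/(jωC) = -j/(ω·C) = 0 - j70.04 Ω
  Z2: Z = jωL = j·1571·0.002 = 0 + j3.142 Ω
  Z3: Z = 1/(jωC) = -j/(ω·C) = 0 - j5584 Ω
Step 3 — With open output, the series arm Z2 and the output shunt Z3 appear in series to ground: Z2 + Z3 = 0 - j5581 Ω.
Step 4 — Parallel with input shunt Z1: Z_in = Z1 || (Z2 + Z3) = 0 - j69.17 Ω = 69.17∠-90.0° Ω.
Step 5 — Source phasor: V = 30.3∠54.7° V = 17.51 + j24.73 V.
Step 6 — Current: I = V / Z = -0.3575 + j0.2531 A = 0.4381∠144.7° A.
Step 7 — Complex power: S = V·I* = 0 - j13.27 VA.
Step 8 — Real power: P = Re(S) = 0 W.
Step 9 — Reactive power: Q = Im(S) = -13.27 VAR.
Step 10 — Apparent power: |S| = 13.27 VA.
Step 11 — Power factor: PF = P/|S| = 0 (leading).

(a) P = 0 W  (b) Q = -13.27 VAR  (c) S = 13.27 VA  (d) PF = 0 (leading)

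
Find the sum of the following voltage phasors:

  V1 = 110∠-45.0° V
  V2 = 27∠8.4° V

Step 1 — Convert each phasor to rectangular form:
  V1 = 110·(cos(-45.0°) + j·sin(-45.0°)) = 77.78 - j77.78 V
  V2 = 27·(cos(8.4°) + j·sin(8.4°)) = 26.71 + j3.944 V
Step 2 — Sum components: V_total = 104.5 - j73.84 V.
Step 3 — Convert to polar: |V_total| = 127.9 V, ∠V_total = -35.2°.

V_total = 127.9∠-35.2° V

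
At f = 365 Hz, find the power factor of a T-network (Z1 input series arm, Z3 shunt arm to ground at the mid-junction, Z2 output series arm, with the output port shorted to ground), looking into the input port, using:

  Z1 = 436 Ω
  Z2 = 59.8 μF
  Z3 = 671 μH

Step 1 — Angular frequency: ω = 2π·f = 2π·365 = 2293 rad/s.
Step 2 — Component impedances:
  Z1: Z = R = 436 Ω
  Z2: Z = 1/(jωC) = -j/(ω·C) = 0 - j7.292 Ω
  Z3: Z = jωL = j·2293·0.000671 = 0 + j1.539 Ω
Step 3 — With the output port shorted to ground, the output series arm Z2 runs from the junction to ground; the shunt arm Z3 also runs from the junction to ground. They appear in parallel: Z3 || Z2 = 0 + j1.95 Ω.
Step 4 — Series with input arm Z1: Z_in = Z1 + (Z3 || Z2) = 436 + j1.95 Ω = 436∠0.3° Ω.
Step 5 — Power factor: PF = cos(φ) = Re(Z)/|Z| = 436/436 = 1.
Step 6 — Type: Im(Z) = 1.95 ⇒ lagging (phase φ = 0.3°).

PF = 1 (lagging, φ = 0.3°)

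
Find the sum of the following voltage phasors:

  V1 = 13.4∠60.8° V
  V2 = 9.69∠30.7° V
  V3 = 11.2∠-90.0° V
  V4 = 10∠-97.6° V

Step 1 — Convert each phasor to rectangular form:
  V1 = 13.4·(cos(60.8°) + j·sin(60.8°)) = 6.537 + j11.7 V
  V2 = 9.69·(cos(30.7°) + j·sin(30.7°)) = 8.332 + j4.947 V
  V3 = 11.2·(cos(-90.0°) + j·sin(-90.0°)) = 0 - j11.2 V
  V4 = 10·(cos(-97.6°) + j·sin(-97.6°)) = -1.323 - j9.912 V
Step 2 — Sum components: V_total = 13.55 - j4.468 V.
Step 3 — Convert to polar: |V_total| = 14.26 V, ∠V_total = -18.3°.

V_total = 14.26∠-18.3° V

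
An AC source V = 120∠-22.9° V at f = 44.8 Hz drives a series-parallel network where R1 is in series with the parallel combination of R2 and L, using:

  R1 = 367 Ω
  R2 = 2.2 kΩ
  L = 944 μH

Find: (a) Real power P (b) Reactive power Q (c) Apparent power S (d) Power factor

Step 1 — Angular frequency: ω = 2π·f = 2π·44.8 = 281.5 rad/s.
Step 2 — Component impedances:
  R1: Z = R = 367 Ω
  R2: Z = R = 2200 Ω
  L: Z = jωL = j·281.5·0.000944 = 0 + j0.2657 Ω
Step 3 — Parallel branch: R2 || L = 1/(1/R2 + 1/L) = 3.209e-05 + j0.2657 Ω.
Step 4 — Series with R1: Z_total = R1 + (R2 || L) = 367 + j0.2657 Ω = 367∠0.0° Ω.
Step 5 — Source phasor: V = 120∠-22.9° V = 110.5 - j46.69 V.
Step 6 — Current: I = V / Z = 0.3011 - j0.1275 A = 0.327∠-22.9° A.
Step 7 — Complex power: S = V·I* = 39.24 + j0.02841 VA.
Step 8 — Real power: P = Re(S) = 39.24 W.
Step 9 — Reactive power: Q = Im(S) = 0.02841 VAR.
Step 10 — Apparent power: |S| = 39.24 VA.
Step 11 — Power factor: PF = P/|S| = 1 (lagging).

(a) P = 39.24 W  (b) Q = 0.02841 VAR  (c) S = 39.24 VA  (d) PF = 1 (lagging)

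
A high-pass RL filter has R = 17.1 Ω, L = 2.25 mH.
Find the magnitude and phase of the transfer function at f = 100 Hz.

Step 1 — Angular frequency: ω = 2π·100 = 628.3 rad/s.
Step 2 — Transfer function: H(jω) = jωL/(R + jωL).
Step 3 — Numerator jωL = j·1.414; denominator R + jωL = 17.1 + j1.414.
Step 4 — H = 0.006789 + j0.08211.
Step 5 — Magnitude: |H| = 0.08239 (-21.7 dB); phase: φ = 85.3°.

|H| = 0.08239 (-21.7 dB), φ = 85.3°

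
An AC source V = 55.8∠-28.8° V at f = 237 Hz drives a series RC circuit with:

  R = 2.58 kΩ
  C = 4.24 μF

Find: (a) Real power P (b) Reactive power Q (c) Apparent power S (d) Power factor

Step 1 — Angular frequency: ω = 2π·f = 2π·237 = 1489 rad/s.
Step 2 — Component impedances:
  R: Z = R = 2580 Ω
  C: Z = 1/(jωC) = -j/(ω·C) = 0 - j158.4 Ω
Step 3 — Series combination: Z_total = R + C = 2580 - j158.4 Ω = 2585∠-3.5° Ω.
Step 4 — Source phasor: V = 55.8∠-28.8° V = 48.9 - j26.88 V.
Step 5 — Current: I = V / Z = 0.01952 - j0.009221 A = 0.02159∠-25.3° A.
Step 6 — Complex power: S = V·I* = 1.202 - j0.07381 VA.
Step 7 — Real power: P = Re(S) = 1.202 W.
Step 8 — Reactive power: Q = Im(S) = -0.07381 VAR.
Step 9 — Apparent power: |S| = 1.205 VA.
Step 10 — Power factor: PF = P/|S| = 0.9981 (leading).

(a) P = 1.202 W  (b) Q = -0.07381 VAR  (c) S = 1.205 VA  (d) PF = 0.9981 (leading)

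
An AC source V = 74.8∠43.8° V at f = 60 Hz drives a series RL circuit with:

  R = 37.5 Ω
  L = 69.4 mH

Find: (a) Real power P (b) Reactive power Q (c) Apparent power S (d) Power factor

Step 1 — Angular frequency: ω = 2π·f = 2π·60 = 377 rad/s.
Step 2 — Component impedances:
  R: Z = R = 37.5 Ω
  L: Z = jωL = j·377·0.0694 = 0 + j26.16 Ω
Step 3 — Series combination: Z_total = R + L = 37.5 + j26.16 Ω = 45.72∠34.9° Ω.
Step 4 — Source phasor: V = 74.8∠43.8° V = 53.99 + j51.77 V.
Step 5 — Current: I = V / Z = 1.616 + j0.253 A = 1.636∠8.9° A.
Step 6 — Complex power: S = V·I* = 100.4 + j70.01 VA.
Step 7 — Real power: P = Re(S) = 100.4 W.
Step 8 — Reactive power: Q = Im(S) = 70.01 VAR.
Step 9 — Apparent power: |S| = 122.4 VA.
Step 10 — Power factor: PF = P/|S| = 0.8201 (lagging).

(a) P = 100.4 W  (b) Q = 70.01 VAR  (c) S = 122.4 VA  (d) PF = 0.8201 (lagging)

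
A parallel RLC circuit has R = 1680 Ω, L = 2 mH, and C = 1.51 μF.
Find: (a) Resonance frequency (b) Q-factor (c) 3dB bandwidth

Step 1 — Resonance: ω₀ = 1/√(LC) = 1/√(0.002·1.51e-06) = 1.82e+04 rad/s.
Step 2 — f₀ = ω₀/(2π) = 2896 Hz.
Step 3 — Parallel Q: Q = R/(ω₀L) = 1680/(1.82e+04·0.002) = 46.16.
Step 4 — Bandwidth: Δω = ω₀/Q = 394.2 rad/s; BW = Δω/(2π) = 62.74 Hz.

(a) f₀ = 2896 Hz  (b) Q = 46.16  (c) BW = 62.74 Hz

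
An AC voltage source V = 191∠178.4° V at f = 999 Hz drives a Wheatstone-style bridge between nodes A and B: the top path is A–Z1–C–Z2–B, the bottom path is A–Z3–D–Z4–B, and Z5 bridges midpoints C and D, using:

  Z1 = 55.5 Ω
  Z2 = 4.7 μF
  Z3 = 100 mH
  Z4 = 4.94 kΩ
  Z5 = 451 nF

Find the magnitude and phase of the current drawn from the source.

Step 1 — Angular frequency: ω = 2π·f = 2π·999 = 6277 rad/s.
Step 2 — Component impedances:
  Z1: Z = R = 55.5 Ω
  Z2: Z = 1/(jωC) = -j/(ω·C) = 0 - j33.9 Ω
  Z3: Z = jωL = j·6277·0.1 = 0 + j627.7 Ω
  Z4: Z = R = 4940 Ω
  Z5: Z = 1/(jωC) = -j/(ω·C) = 0 - j353.2 Ω
Step 3 — Bridge requires nodal analysis (the Z5 bridge couples midpoints C and D, so the two paths cannot be reduced to a simple series/parallel combination). Setting node B to ground and injecting 1 A at node A, the 3-node admittance system at A, C, D solves to V_A = Z_AB = 53.06 - j24.46 Ω = 58.42∠-24.8° Ω.
Step 4 — Source phasor: V = 191∠178.4° V = -190.9 + j5.333 V.
Step 5 — Ohm's law: I = V / Z_total = (-190.9 + j5.333) / (53.06 - j24.46) = -3.006 - j1.285 A.
Step 6 — Convert to polar: |I| = 3.269 A, ∠I = -156.8°.

I = 3.269∠-156.8° A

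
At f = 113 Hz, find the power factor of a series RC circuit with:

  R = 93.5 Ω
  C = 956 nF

Step 1 — Angular frequency: ω = 2π·f = 2π·113 = 710 rad/s.
Step 2 — Component impedances:
  R: Z = R = 93.5 Ω
  C: Z = 1/(jωC) = -j/(ω·C) = 0 - j1473 Ω
Step 3 — Series combination: Z_total = R + C = 93.5 - j1473 Ω = 1476∠-86.4° Ω.
Step 4 — Power factor: PF = cos(φ) = Re(Z)/|Z| = 93.5/1476.2 = 0.06334.
Step 5 — Type: Im(Z) = -1473 ⇒ leading (phase φ = -86.4°).

PF = 0.06334 (leading, φ = -86.4°)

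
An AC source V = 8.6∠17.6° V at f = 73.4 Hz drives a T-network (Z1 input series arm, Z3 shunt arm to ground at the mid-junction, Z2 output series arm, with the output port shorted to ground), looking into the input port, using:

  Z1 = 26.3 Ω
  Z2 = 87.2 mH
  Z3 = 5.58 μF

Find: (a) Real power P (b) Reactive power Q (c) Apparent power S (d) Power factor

Step 1 — Angular frequency: ω = 2π·f = 2π·73.4 = 461.2 rad/s.
Step 2 — Component impedances:
  Z1: Z = R = 26.3 Ω
  Z2: Z = jωL = j·461.2·0.0872 = 0 + j40.22 Ω
  Z3: Z = 1/(jωC) = -j/(ω·C) = 0 - j388.6 Ω
Step 3 — With the output port shorted to ground, the output series arm Z2 runs from the junction to ground; the shunt arm Z3 also runs from the junction to ground. They appear in parallel: Z3 || Z2 = 0 + j44.86 Ω.
Step 4 — Series with input arm Z1: Z_in = Z1 + (Z3 || Z2) = 26.3 + j44.86 Ω = 52∠59.6° Ω.
Step 5 — Source phasor: V = 8.6∠17.6° V = 8.197 + j2.6 V.
Step 6 — Current: I = V / Z = 0.1229 - j0.1107 A = 0.1654∠-42.0° A.
Step 7 — Complex power: S = V·I* = 0.7194 + j1.227 VA.
Step 8 — Real power: P = Re(S) = 0.7194 W.
Step 9 — Reactive power: Q = Im(S) = 1.227 VAR.
Step 10 — Apparent power: |S| = 1.422 VA.
Step 11 — Power factor: PF = P/|S| = 0.5058 (lagging).

(a) P = 0.7194 W  (b) Q = 1.227 VAR  (c) S = 1.422 VA  (d) PF = 0.5058 (lagging)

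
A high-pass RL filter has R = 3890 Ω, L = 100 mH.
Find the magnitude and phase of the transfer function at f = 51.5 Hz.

Step 1 — Angular frequency: ω = 2π·51.5 = 323.6 rad/s.
Step 2 — Transfer function: H(jω) = jωL/(R + jωL).
Step 3 — Numerator jωL = j·32.36; denominator R + jωL = 3890 + j32.36.
Step 4 — H = 6.919e-05 + j0.008318.
Step 5 — Magnitude: |H| = 0.008318 (-41.6 dB); phase: φ = 89.5°.

|H| = 0.008318 (-41.6 dB), φ = 89.5°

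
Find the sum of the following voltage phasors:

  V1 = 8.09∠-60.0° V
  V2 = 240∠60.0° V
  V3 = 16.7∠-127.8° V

Step 1 — Convert each phasor to rectangular form:
  V1 = 8.09·(cos(-60.0°) + j·sin(-60.0°)) = 4.045 - j7.006 V
  V2 = 240·(cos(60.0°) + j·sin(60.0°)) = 120 + j207.8 V
  V3 = 16.7·(cos(-127.8°) + j·sin(-127.8°)) = -10.24 - j13.2 V
Step 2 — Sum components: V_total = 113.8 + j187.6 V.
Step 3 — Convert to polar: |V_total| = 219.5 V, ∠V_total = 58.8°.

V_total = 219.5∠58.8° V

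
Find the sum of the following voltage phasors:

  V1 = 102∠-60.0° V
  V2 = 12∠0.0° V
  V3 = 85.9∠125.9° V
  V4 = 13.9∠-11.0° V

Step 1 — Convert each phasor to rectangular form:
  V1 = 102·(cos(-60.0°) + j·sin(-60.0°)) = 51 - j88.33 V
  V2 = 12·(cos(0.0°) + j·sin(0.0°)) = 12 V
  V3 = 85.9·(cos(125.9°) + j·sin(125.9°)) = -50.37 + j69.58 V
  V4 = 13.9·(cos(-11.0°) + j·sin(-11.0°)) = 13.64 - j2.652 V
Step 2 — Sum components: V_total = 26.28 - j21.4 V.
Step 3 — Convert to polar: |V_total| = 33.89 V, ∠V_total = -39.2°.

V_total = 33.89∠-39.2° V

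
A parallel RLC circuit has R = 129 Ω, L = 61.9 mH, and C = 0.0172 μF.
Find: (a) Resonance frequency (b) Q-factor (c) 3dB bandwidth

Step 1 — Resonance: ω₀ = 1/√(LC) = 1/√(0.0619·1.72e-08) = 3.065e+04 rad/s.
Step 2 — f₀ = ω₀/(2π) = 4878 Hz.
Step 3 — Parallel Q: Q = R/(ω₀L) = 129/(3.065e+04·0.0619) = 0.068.
Step 4 — Bandwidth: Δω = ω₀/Q = 4.507e+05 rad/s; BW = Δω/(2π) = 7.173e+04 Hz.

(a) f₀ = 4878 Hz  (b) Q = 0.068  (c) BW = 7.173e+04 Hz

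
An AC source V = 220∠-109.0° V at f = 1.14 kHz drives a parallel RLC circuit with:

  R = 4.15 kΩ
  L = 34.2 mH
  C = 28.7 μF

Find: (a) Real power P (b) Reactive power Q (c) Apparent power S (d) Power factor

Step 1 — Angular frequency: ω = 2π·f = 2π·1140 = 7163 rad/s.
Step 2 — Component impedances:
  R: Z = R = 4150 Ω
  L: Z = jωL = j·7163·0.0342 = 0 + j245 Ω
  C: Z = 1/(jωC) = -j/(ω·C) = 0 - j4.864 Ω
Step 3 — Parallel combination: 1/Z_total = 1/R + 1/L + 1/C; Z_total = 0.005935 - j4.963 Ω = 4.963∠-89.9° Ω.
Step 4 — Source phasor: V = 220∠-109.0° V = -71.62 - j208 V.
Step 5 — Current: I = V / Z = 41.9 - j14.48 A = 44.33∠-19.1° A.
Step 6 — Complex power: S = V·I* = 11.66 - j9752 VA.
Step 7 — Real power: P = Re(S) = 11.66 W.
Step 8 — Reactive power: Q = Im(S) = -9752 VAR.
Step 9 — Apparent power: |S| = 9752 VA.
Step 10 — Power factor: PF = P/|S| = 0.001196 (leading).

(a) P = 11.66 W  (b) Q = -9752 VAR  (c) S = 9752 VA  (d) PF = 0.001196 (leading)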